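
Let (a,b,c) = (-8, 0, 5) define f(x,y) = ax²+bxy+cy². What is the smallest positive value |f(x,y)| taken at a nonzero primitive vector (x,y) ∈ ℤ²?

descent: ρ → (5,10,-3)  [lands on river]
river: ρ → (-3,8,8)
river: ρ → (8,8,-3)
river: ρ → (-3,10,5)
closes: descent 1, river 4
min |a| on river = 3

3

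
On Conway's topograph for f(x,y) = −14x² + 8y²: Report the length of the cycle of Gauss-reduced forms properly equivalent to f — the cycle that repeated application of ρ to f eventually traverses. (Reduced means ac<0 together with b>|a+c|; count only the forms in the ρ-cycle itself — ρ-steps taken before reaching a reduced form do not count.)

D = 448, ⌊√D⌋ = 21
descent: ρ → (8,16,-6)  [lands on river]
river: ρ → (-6,20,2)
river: ρ → (2,20,-6)
river: ρ → (-6,16,8)
ρ-cycle length = 4 (tail of 1 descent step not counted)

4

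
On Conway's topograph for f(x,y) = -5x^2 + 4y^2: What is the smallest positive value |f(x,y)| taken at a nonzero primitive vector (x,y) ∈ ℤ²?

descent: ρ → (4,8,-1)  [lands on river]
river: ρ → (-1,8,4)
closes: descent 1, river 2
min |a| on river = 1

1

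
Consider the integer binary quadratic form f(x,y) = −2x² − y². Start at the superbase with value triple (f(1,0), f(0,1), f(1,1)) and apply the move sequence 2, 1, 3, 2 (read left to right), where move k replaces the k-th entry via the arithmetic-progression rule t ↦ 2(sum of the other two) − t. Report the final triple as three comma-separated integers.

start (-2,-1,-3) = (f(1,0),f(0,1),f(1,1))
replace slot 2: 2·((-2)+(-3)) − (-1) = -9 → (-2,-9,-3)
replace slot 1: 2·((-9)+(-3)) − (-2) = -22 → (-22,-9,-3)
replace slot 3: 2·((-22)+(-9)) − (-3) = -59 → (-22,-9,-59)
replace slot 2: 2·((-22)+(-59)) − (-9) = -153 → (-22,-153,-59)

-22,-153,-59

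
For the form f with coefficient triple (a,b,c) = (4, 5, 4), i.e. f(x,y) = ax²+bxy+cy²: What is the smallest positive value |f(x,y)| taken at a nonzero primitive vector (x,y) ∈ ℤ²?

translate: b→-3 (≡5 mod 8), so (4,5,4)→(4,-3,3)
flip: (4,-3,3)→(3,3,4)
reduced (well bottom): (3,3,4) with a≤c, −a<b≤a
well minimum = a = 3

3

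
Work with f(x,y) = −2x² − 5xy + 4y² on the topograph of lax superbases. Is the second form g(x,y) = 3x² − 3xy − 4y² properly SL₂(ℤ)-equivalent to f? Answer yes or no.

D₁ = 57, D₂ = 57
river cycle of f (length 6): (4, 5, -2), (-2, 7, 1), (1, 7, -2), (-2, 5, 4), (4, 3, -3), (-3, 3, 4)
river cycle of g (length 6): (-4, 3, 3), (3, 3, -4), (-4, 5, 2), (2, 7, -1), (-1, 7, 2), (2, 5, -4)
cycles differ ⇒ inequivalent

no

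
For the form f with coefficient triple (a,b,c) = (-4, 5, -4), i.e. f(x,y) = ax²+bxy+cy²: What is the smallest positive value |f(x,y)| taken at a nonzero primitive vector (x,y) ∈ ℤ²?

translate: b→3 (≡-5 mod 8), so (4,-5,4)→(4,3,3)
flip: (4,3,3)→(3,-3,4)
translate: b→3 (≡-3 mod 6), so (3,-3,4)→(3,3,4)
reduced (well bottom): (3,3,4) with a≤c, −a<b≤a
well minimum |f| = |-3| = 3 (negative-definite)

3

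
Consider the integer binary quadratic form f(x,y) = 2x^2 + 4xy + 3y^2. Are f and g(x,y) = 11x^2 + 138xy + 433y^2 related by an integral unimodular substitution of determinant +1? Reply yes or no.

D₁ = -8, D₂ = -8
f: translate: b→0 (≡4 mod 4), so (2,4,3)→(2,0,1)
f: flip: (2,0,1)→(1,0,2)
f: reduced (well bottom): (1,0,2) with a≤c, −a<b≤a
g: translate: b→6 (≡138 mod 22), so (11,138,433)→(11,6,1)
g: flip: (11,6,1)→(1,-6,11)
g: translate: b→0 (≡-6 mod 2), so (1,-6,11)→(1,0,2)
g: reduced (well bottom): (1,0,2) with a≤c, −a<b≤a
reduced forms (1, 0, 2) vs (1, 0, 2) ⇒ equivalent

yes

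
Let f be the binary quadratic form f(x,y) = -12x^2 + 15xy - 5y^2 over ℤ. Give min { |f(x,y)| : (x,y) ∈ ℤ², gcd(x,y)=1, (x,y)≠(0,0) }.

translate: b→9 (≡-15 mod 24), so (12,-15,5)→(12,9,2)
flip: (12,9,2)→(2,-9,12)
translate: b→-1 (≡-9 mod 4), so (2,-9,12)→(2,-1,2)
flip: (2,-1,2)→(2,1,2)
reduced (well bottom): (2,1,2) with a≤c, −a<b≤a
well minimum |f| = |-2| = 2 (negative-definite)

2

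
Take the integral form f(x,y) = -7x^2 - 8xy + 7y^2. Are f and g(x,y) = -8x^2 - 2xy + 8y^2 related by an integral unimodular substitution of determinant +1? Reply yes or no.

D₁ = 260, D₂ = 260
river cycle of f (length 10): (7, 8, -7), (-7, 6, 8), (8, 10, -5), (-5, 10, 8), (8, 6, -7), (-7, 8, 7), (7, 6, -8), (-8, 10, 5), (5, 10, -8), (-8, 6, 7)
river cycle of g (length 6): (8, 2, -8), (-8, 14, 2), (2, 14, -8), (-8, 2, 8), (8, 14, -2), (-2, 14, 8)
cycles differ ⇒ inequivalent

no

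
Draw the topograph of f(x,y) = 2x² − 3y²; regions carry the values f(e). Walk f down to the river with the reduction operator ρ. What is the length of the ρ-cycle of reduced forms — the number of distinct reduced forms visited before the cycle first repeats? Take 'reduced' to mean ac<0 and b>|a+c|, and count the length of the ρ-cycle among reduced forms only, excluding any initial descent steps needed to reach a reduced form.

D = 24, ⌊√D⌋ = 4
descent: ρ → (-3,0,2)
descent: ρ → (2,4,-1)  [lands on river]
river: ρ → (-1,4,2)
ρ-cycle length = 2 (tail of 2 descent steps not counted)

2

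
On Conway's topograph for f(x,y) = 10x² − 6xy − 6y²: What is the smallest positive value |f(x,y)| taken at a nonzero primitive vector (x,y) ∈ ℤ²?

descent: ρ → (-6,6,10)  [lands on river]
river: ρ → (10,14,-2)
river: ρ → (-2,14,10)
river: ρ → (10,6,-6)
closes: descent 1, river 4
min |a| on river = 2

2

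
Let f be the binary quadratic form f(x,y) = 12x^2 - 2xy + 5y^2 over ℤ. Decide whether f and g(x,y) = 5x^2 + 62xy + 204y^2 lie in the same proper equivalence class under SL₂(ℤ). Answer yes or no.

D₁ = -236, D₂ = -236
f: flip: (12,-2,5)→(5,2,12)
f: reduced (well bottom): (5,2,12) with a≤c, −a<b≤a
g: translate: b→2 (≡62 mod 10), so (5,62,204)→(5,2,12)
g: reduced (well bottom): (5,2,12) with a≤c, −a<b≤a
reduced forms (5, 2, 12) vs (5, 2, 12) ⇒ equivalent

yes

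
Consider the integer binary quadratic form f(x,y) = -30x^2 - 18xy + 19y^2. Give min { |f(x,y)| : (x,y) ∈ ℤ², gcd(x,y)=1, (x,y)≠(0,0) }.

descent: ρ → (19,18,-30)  [lands on river]
river: ρ → (-30,42,7)
river: ρ → (7,42,-30)
river: ρ → (-30,18,19)
river: ρ → (19,20,-29)
river: ρ → (-29,38,10)
river: ρ → (10,42,-21)
river: ρ → (-21,42,10)
river: ρ → (10,38,-29)
river: ρ → (-29,20,19)
closes: descent 1, river 10
min |a| on river = 7

7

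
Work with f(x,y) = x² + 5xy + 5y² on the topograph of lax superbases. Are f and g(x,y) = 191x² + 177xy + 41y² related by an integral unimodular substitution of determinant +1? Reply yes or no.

D₁ = 5, D₂ = 5
river cycle of f (length 2): (1, 1, -1), (-1, 1, 1)
river cycle of g (length 2): (1, 1, -1), (-1, 1, 1)
cycles coincide ⇒ equivalent

yes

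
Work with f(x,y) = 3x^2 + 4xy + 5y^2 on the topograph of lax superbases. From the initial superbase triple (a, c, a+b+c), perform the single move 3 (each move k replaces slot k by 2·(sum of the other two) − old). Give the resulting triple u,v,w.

start (3,5,12) = (f(1,0),f(0,1),f(1,1))
replace slot 3: 2·(3+5) − 12 = 4 → (3,5,4)

3,5,4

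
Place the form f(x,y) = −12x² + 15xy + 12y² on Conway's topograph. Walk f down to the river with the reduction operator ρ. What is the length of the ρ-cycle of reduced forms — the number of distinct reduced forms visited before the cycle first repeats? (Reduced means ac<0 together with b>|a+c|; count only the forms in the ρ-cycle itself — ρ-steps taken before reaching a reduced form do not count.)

D = 801, ⌊√D⌋ = 28
river: ρ → (12,9,-15)
river: ρ → (-15,21,6)
river: ρ → (6,27,-3)
river: ρ → (-3,27,6)
river: ρ → (6,21,-15)
river: ρ → (-15,9,12)
river: ρ → (12,15,-12)
river: ρ → (-12,9,15)
river: ρ → (15,21,-6)
river: ρ → (-6,27,3)
river: ρ → (3,27,-6)
river: ρ → (-6,21,15)
river: ρ → (15,9,-12)
river: ρ → (-12,15,12)
ρ-cycle length = 14 (tail of 0 descent steps not counted)

14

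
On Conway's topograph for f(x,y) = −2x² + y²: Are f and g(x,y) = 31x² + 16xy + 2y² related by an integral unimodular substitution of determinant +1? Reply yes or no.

D₁ = 8, D₂ = 8
river cycle of f (length 2): (1, 2, -1), (-1, 2, 1)
river cycle of g (length 2): (-1, 2, 1), (1, 2, -1)
cycles coincide ⇒ equivalent

yes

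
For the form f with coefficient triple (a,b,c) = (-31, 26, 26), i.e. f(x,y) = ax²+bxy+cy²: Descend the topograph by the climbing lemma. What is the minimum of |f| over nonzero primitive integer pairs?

river: ρ → (26,26,-31)
river: ρ → (-31,36,21)
river: ρ → (21,48,-19)
river: ρ → (-19,28,41)
river: ρ → (41,54,-6)
river: ρ → (-6,54,41)
river: ρ → (41,28,-19)
river: ρ → (-19,48,21)
river: ρ → (21,36,-31)
river: ρ → (-31,26,26)
closes: descent 0, river 10
min |a| on river = 6

6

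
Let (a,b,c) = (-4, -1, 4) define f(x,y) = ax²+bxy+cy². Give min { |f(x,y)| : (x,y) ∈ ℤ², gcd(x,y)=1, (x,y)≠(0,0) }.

descent: ρ → (4,1,-4)  [lands on river]
river: ρ → (-4,7,1)
river: ρ → (1,7,-4)
river: ρ → (-4,1,4)
river: ρ → (4,7,-1)
river: ρ → (-1,7,4)
closes: descent 1, river 6
min |a| on river = 1

1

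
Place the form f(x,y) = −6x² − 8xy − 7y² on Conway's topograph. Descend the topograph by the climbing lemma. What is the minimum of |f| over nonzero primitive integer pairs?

translate: b→-4 (≡8 mod 12), so (6,8,7)→(6,-4,5)
flip: (6,-4,5)→(5,4,6)
reduced (well bottom): (5,4,6) with a≤c, −a<b≤a
well minimum |f| = |-5| = 5 (negative-definite)

5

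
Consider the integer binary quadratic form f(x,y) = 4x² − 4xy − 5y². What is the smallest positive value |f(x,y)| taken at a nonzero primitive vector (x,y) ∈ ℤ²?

descent: ρ → (-5,4,4)  [lands on river]
river: ρ → (4,4,-5)
river: ρ → (-5,6,3)
river: ρ → (3,6,-5)
closes: descent 1, river 4
min |a| on river = 3

3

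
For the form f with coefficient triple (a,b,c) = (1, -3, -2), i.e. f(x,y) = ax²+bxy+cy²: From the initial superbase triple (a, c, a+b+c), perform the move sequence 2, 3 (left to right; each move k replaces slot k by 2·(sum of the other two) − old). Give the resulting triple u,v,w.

start (1,-2,-4) = (f(1,0),f(0,1),f(1,1))
replace slot 2: 2·(1+(-4)) − (-2) = -4 → (1,-4,-4)
replace slot 3: 2·(1+(-4)) − (-4) = -2 → (1,-4,-2)

1,-4,-2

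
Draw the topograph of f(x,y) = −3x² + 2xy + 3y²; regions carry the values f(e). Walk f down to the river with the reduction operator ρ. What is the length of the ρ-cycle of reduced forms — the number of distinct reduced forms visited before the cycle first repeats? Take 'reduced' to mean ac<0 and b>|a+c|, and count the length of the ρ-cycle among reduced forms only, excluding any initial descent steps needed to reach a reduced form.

D = 40, ⌊√D⌋ = 6
river: ρ → (3,4,-2)
river: ρ → (-2,4,3)
river: ρ → (3,2,-3)
river: ρ → (-3,4,2)
river: ρ → (2,4,-3)
river: ρ → (-3,2,3)
ρ-cycle length = 6 (tail of 0 descent steps not counted)

6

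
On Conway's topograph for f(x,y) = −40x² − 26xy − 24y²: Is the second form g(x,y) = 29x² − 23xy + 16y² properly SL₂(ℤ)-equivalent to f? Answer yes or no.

D₁ = -3164, D₂ = -1327
discriminants differ ⇒ not SL₂(ℤ)-equivalent

no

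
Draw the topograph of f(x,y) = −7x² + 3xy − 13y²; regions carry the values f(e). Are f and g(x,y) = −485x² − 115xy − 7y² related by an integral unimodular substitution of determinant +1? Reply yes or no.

D₁ = -355, D₂ = -355
f is negative-definite; reduce −f:
−f: reduced (well bottom): (7,-3,13) with a≤c, −a<b≤a
flip sign back: reduced form of f is (-7,3,-13)
g is negative-definite; reduce −g:
−g: flip: (485,115,7)→(7,-115,485)
−g: translate: b→-3 (≡-115 mod 14), so (7,-115,485)→(7,-3,13)
−g: reduced (well bottom): (7,-3,13) with a≤c, −a<b≤a
flip sign back: reduced form of g is (-7,3,-13)
reduced forms (-7, 3, -13) vs (-7, 3, -13) ⇒ equivalent

yes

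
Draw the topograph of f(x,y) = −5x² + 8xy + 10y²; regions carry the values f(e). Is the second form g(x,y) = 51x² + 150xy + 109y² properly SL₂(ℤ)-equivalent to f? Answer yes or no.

D₁ = 264, D₂ = 264
river cycle of f (length 6): (10, 12, -3), (-3, 12, 10), (10, 8, -5), (-5, 12, 6), (6, 12, -5), (-5, 8, 10)
river cycle of g (length 6): (10, 12, -3), (-3, 12, 10), (10, 8, -5), (-5, 12, 6), (6, 12, -5), (-5, 8, 10)
cycles coincide ⇒ equivalent

yes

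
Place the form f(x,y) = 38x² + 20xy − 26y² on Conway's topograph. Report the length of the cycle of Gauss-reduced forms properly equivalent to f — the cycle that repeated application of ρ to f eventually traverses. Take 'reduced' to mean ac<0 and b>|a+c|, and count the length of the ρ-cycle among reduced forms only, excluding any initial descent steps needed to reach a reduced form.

D = 4352, ⌊√D⌋ = 65
river: ρ → (-26,32,32)
river: ρ → (32,32,-26)
river: ρ → (-26,20,38)
river: ρ → (38,56,-8)
river: ρ → (-8,56,38)
river: ρ → (38,20,-26)
ρ-cycle length = 6 (tail of 0 descent steps not counted)

6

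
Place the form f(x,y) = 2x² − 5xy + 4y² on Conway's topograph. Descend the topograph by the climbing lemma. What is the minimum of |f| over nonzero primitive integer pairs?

translate: b→-1 (≡-5 mod 4), so (2,-5,4)→(2,-1,1)
flip: (2,-1,1)→(1,1,2)
reduced (well bottom): (1,1,2) with a≤c, −a<b≤a
well minimum = a = 1

1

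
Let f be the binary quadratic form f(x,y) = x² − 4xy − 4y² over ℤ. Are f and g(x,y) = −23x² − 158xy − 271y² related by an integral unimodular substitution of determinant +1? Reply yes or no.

D₁ = 32, D₂ = 32
river cycle of f (length 2): (-4, 4, 1), (1, 4, -4)
river cycle of g (length 2): (-4, 4, 1), (1, 4, -4)
cycles coincide ⇒ equivalent

yes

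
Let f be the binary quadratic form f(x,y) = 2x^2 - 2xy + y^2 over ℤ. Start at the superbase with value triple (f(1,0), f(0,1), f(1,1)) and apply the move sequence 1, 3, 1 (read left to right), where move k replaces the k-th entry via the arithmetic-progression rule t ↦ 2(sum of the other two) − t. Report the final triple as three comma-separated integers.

start (2,1,1) = (f(1,0),f(0,1),f(1,1))
replace slot 1: 2·(1+1) − 2 = 2 → (2,1,1)
replace slot 3: 2·(2+1) − 1 = 5 → (2,1,5)
replace slot 1: 2·(1+5) − 2 = 10 → (10,1,5)

10,1,5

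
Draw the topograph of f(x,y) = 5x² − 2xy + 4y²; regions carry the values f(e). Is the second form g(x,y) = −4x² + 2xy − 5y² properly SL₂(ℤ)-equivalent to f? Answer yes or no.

D₁ = -76, D₂ = -76
f: flip: (5,-2,4)→(4,2,5)
f: reduced (well bottom): (4,2,5) with a≤c, −a<b≤a
g is negative-definite; reduce −g:
−g: reduced (well bottom): (4,-2,5) with a≤c, −a<b≤a
flip sign back: reduced form of g is (-4,2,-5)
reduced forms (4, 2, 5) vs (-4, 2, -5) ⇒ inequivalent

no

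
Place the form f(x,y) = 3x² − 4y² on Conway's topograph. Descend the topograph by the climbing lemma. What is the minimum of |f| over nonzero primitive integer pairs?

descent: ρ → (-4,0,3)
descent: ρ → (3,6,-1)  [lands on river]
river: ρ → (-1,6,3)
closes: descent 2, river 2
min |a| on river = 1

1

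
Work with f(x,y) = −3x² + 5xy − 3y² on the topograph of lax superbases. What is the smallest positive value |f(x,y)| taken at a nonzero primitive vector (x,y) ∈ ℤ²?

translate: b→1 (≡-5 mod 6), so (3,-5,3)→(3,1,1)
flip: (3,1,1)→(1,-1,3)
translate: b→1 (≡-1 mod 2), so (1,-1,3)→(1,1,3)
reduced (well bottom): (1,1,3) with a≤c, −a<b≤a
well minimum |f| = |-1| = 1 (negative-definite)

1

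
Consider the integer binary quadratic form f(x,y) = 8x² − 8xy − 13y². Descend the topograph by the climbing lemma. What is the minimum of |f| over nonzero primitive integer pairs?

descent: ρ → (-13,8,8)  [lands on river]
river: ρ → (8,8,-13)
river: ρ → (-13,18,3)
river: ρ → (3,18,-13)
closes: descent 1, river 4
min |a| on river = 3

3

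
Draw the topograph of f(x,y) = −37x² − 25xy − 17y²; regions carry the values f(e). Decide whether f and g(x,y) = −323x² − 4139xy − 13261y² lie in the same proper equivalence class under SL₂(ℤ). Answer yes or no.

D₁ = -1891, D₂ = -1891
f is negative-definite; reduce −f:
−f: flip: (37,25,17)→(17,-25,37)
−f: translate: b→9 (≡-25 mod 34), so (17,-25,37)→(17,9,29)
−f: reduced (well bottom): (17,9,29) with a≤c, −a<b≤a
flip sign back: reduced form of f is (-17,-9,-29)
g is negative-definite; reduce −g:
−g: translate: b→263 (≡4139 mod 646), so (323,4139,13261)→(323,263,55)
−g: flip: (323,263,55)→(55,-263,323)
−g: translate: b→-43 (≡-263 mod 110), so (55,-263,323)→(55,-43,17)
−g: flip: (55,-43,17)→(17,43,55)
−g: translate: b→9 (≡43 mod 34), so (17,43,55)→(17,9,29)
−g: reduced (well bottom): (17,9,29) with a≤c, −a<b≤a
flip sign back: reduced form of g is (-17,-9,-29)
reduced forms (-17, -9, -29) vs (-17, -9, -29) ⇒ equivalent

yes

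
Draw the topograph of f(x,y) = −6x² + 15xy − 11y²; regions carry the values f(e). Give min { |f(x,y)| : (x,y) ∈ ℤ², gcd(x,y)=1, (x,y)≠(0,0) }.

translate: b→-3 (≡-15 mod 12), so (6,-15,11)→(6,-3,2)
flip: (6,-3,2)→(2,3,6)
translate: b→-1 (≡3 mod 4), so (2,3,6)→(2,-1,5)
reduced (well bottom): (2,-1,5) with a≤c, −a<b≤a
well minimum |f| = |-2| = 2 (negative-definite)

2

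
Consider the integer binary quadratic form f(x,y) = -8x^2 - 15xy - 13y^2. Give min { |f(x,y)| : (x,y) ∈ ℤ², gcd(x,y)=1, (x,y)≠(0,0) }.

translate: b→-1 (≡15 mod 16), so (8,15,13)→(8,-1,6)
flip: (8,-1,6)→(6,1,8)
reduced (well bottom): (6,1,8) with a≤c, −a<b≤a
well minimum |f| = |-6| = 6 (negative-definite)

6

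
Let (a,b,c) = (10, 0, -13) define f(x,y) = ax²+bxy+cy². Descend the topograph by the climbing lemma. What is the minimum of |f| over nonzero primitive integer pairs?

descent: ρ → (-13,0,10)
descent: ρ → (10,20,-3)  [lands on river]
river: ρ → (-3,22,3)
river: ρ → (3,20,-10)
river: ρ → (-10,20,3)
river: ρ → (3,22,-3)
river: ρ → (-3,20,10)
closes: descent 2, river 6
min |a| on river = 3

3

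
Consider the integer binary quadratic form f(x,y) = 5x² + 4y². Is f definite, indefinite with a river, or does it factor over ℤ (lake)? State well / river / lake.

D = b²−4ac = 0² − 4·5·4 = -80
D < 0 ⇒ definite ⇒ every region one sign ⇒ single well

well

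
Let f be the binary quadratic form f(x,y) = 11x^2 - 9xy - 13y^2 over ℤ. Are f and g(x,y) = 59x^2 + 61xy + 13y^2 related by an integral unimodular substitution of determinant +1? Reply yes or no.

D₁ = 653, D₂ = 653
river cycle of f (length 14): (-13, 9, 11), (11, 13, -11), (-11, 9, 13), (13, 17, -7), (-7, 25, 1), (1, 25, -7), (-7, 17, 13), (13, 9, -11), (-11, 13, 11), (11, 9, -13), … (4 more)
river cycle of g (length 14): (13, 17, -7), (-7, 25, 1), (1, 25, -7), (-7, 17, 13), (13, 9, -11), (-11, 13, 11), (11, 9, -13), (-13, 17, 7), (7, 25, -1), (-1, 25, 7), … (4 more)
cycles coincide ⇒ equivalent

yes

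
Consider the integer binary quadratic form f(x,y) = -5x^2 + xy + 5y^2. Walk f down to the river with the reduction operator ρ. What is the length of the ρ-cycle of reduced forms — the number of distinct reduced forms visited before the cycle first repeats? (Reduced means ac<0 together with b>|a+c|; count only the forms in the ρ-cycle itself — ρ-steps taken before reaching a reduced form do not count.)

D = 101, ⌊√D⌋ = 10
river: ρ → (5,9,-1)
river: ρ → (-1,9,5)
river: ρ → (5,1,-5)
river: ρ → (-5,9,1)
river: ρ → (1,9,-5)
river: ρ → (-5,1,5)
ρ-cycle length = 6 (tail of 0 descent steps not counted)

6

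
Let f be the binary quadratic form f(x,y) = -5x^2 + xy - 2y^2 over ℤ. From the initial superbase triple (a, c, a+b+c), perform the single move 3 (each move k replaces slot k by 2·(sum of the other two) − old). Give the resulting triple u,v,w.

start (-5,-2,-6) = (f(1,0),f(0,1),f(1,1))
replace slot 3: 2·((-5)+(-2)) − (-6) = -8 → (-5,-2,-8)

-5,-2,-8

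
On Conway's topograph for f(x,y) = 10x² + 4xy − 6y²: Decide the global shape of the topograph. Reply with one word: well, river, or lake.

D = b²−4ac = 4² − 4·10·(-6) = 256
D = 16² is a perfect square ⇒ form factors over ℤ ⇒ lakes

lake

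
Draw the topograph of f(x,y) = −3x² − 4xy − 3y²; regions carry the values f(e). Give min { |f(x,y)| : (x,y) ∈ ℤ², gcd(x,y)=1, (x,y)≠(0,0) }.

translate: b→-2 (≡4 mod 6), so (3,4,3)→(3,-2,2)
flip: (3,-2,2)→(2,2,3)
reduced (well bottom): (2,2,3) with a≤c, −a<b≤a
well minimum |f| = |-2| = 2 (negative-definite)

2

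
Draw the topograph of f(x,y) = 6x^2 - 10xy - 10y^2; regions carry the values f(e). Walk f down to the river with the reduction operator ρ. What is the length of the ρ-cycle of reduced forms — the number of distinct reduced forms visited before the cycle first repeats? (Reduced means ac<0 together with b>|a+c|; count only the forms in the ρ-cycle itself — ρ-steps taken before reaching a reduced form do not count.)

D = 340, ⌊√D⌋ = 18
descent: ρ → (-10,10,6)  [lands on river]
river: ρ → (6,14,-6)
river: ρ → (-6,10,10)
river: ρ → (10,10,-6)
river: ρ → (-6,14,6)
river: ρ → (6,10,-10)
ρ-cycle length = 6 (tail of 1 descent step not counted)

6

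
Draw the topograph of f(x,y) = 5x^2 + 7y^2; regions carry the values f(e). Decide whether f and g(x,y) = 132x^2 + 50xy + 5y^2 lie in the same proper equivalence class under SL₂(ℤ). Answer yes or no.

D₁ = -140, D₂ = -140
f: reduced (well bottom): (5,0,7) with a≤c, −a<b≤a
g: flip: (132,50,5)→(5,-50,132)
g: translate: b→0 (≡-50 mod 10), so (5,-50,132)→(5,0,7)
g: reduced (well bottom): (5,0,7) with a≤c, −a<b≤a
reduced forms (5, 0, 7) vs (5, 0, 7) ⇒ equivalent

yes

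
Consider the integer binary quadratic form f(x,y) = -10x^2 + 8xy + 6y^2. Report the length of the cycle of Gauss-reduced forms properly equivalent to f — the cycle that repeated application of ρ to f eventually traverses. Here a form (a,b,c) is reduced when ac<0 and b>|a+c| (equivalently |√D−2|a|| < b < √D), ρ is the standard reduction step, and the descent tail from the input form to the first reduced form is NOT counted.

D = 304, ⌊√D⌋ = 17
river: ρ → (6,16,-2)
river: ρ → (-2,16,6)
river: ρ → (6,8,-10)
river: ρ → (-10,12,4)
river: ρ → (4,12,-10)
river: ρ → (-10,8,6)
ρ-cycle length = 6 (tail of 0 descent steps not counted)

6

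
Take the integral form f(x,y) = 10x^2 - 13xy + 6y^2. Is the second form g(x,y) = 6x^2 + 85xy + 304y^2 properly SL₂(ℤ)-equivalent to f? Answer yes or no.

D₁ = -71, D₂ = -71
f: translate: b→7 (≡-13 mod 20), so (10,-13,6)→(10,7,3)
f: flip: (10,7,3)→(3,-7,10)
f: translate: b→-1 (≡-7 mod 6), so (3,-7,10)→(3,-1,6)
f: reduced (well bottom): (3,-1,6) with a≤c, −a<b≤a
g: translate: b→1 (≡85 mod 12), so (6,85,304)→(6,1,3)
g: flip: (6,1,3)→(3,-1,6)
g: reduced (well bottom): (3,-1,6) with a≤c, −a<b≤a
reduced forms (3, -1, 6) vs (3, -1, 6) ⇒ equivalent

yes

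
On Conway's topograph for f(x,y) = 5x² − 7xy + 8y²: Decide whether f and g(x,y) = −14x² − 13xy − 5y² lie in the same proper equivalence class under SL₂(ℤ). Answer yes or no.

D₁ = -111, D₂ = -111
f: translate: b→3 (≡-7 mod 10), so (5,-7,8)→(5,3,6)
f: reduced (well bottom): (5,3,6) with a≤c, −a<b≤a
g is negative-definite; reduce −g:
−g: flip: (14,13,5)→(5,-13,14)
−g: translate: b→-3 (≡-13 mod 10), so (5,-13,14)→(5,-3,6)
−g: reduced (well bottom): (5,-3,6) with a≤c, −a<b≤a
flip sign back: reduced form of g is (-5,3,-6)
reduced forms (5, 3, 6) vs (-5, 3, -6) ⇒ inequivalent

no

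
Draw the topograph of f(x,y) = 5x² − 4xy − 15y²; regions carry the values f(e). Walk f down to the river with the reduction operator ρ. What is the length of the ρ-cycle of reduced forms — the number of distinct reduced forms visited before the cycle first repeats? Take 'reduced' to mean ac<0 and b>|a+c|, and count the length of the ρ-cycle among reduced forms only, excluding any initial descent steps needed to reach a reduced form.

D = 316, ⌊√D⌋ = 17
descent: ρ → (-15,4,5)
descent: ρ → (5,16,-3)  [lands on river]
river: ρ → (-3,14,10)
river: ρ → (10,6,-7)
river: ρ → (-7,8,9)
river: ρ → (9,10,-6)
river: ρ → (-6,14,5)
ρ-cycle length = 6 (tail of 2 descent steps not counted)

6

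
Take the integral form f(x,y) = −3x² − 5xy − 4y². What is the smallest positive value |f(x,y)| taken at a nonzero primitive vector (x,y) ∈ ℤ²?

translate: b→-1 (≡5 mod 6), so (3,5,4)→(3,-1,2)
flip: (3,-1,2)→(2,1,3)
reduced (well bottom): (2,1,3) with a≤c, −a<b≤a
well minimum |f| = |-2| = 2 (negative-definite)

2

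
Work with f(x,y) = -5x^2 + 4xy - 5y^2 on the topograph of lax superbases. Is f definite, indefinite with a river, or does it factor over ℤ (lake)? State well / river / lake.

D = b²−4ac = 4² − 4·(-5)·(-5) = -84
D < 0 ⇒ definite ⇒ every region one sign ⇒ single well

well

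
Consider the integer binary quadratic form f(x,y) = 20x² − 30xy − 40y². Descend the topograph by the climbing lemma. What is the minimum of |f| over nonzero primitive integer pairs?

descent: ρ → (-40,30,20)  [lands on river]
river: ρ → (20,50,-20)
river: ρ → (-20,30,40)
river: ρ → (40,50,-10)
river: ρ → (-10,50,40)
river: ρ → (40,30,-20)
river: ρ → (-20,50,20)
river: ρ → (20,30,-40)
river: ρ → (-40,50,10)
river: ρ → (10,50,-40)
closes: descent 1, river 10
min |a| on river = 10

10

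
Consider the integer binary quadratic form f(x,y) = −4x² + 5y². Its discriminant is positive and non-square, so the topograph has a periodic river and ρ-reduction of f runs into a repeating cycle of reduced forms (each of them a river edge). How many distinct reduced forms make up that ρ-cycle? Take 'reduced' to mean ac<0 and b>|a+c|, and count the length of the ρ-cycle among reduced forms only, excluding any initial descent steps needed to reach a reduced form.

D = 80, ⌊√D⌋ = 8
descent: ρ → (5,0,-4)
descent: ρ → (-4,8,1)  [lands on river]
river: ρ → (1,8,-4)
ρ-cycle length = 2 (tail of 2 descent steps not counted)

2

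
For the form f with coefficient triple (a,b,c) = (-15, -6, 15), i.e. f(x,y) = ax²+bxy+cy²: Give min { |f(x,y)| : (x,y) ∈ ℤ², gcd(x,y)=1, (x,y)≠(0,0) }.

descent: ρ → (15,6,-15)  [lands on river]
river: ρ → (-15,24,6)
river: ρ → (6,24,-15)
river: ρ → (-15,6,15)
river: ρ → (15,24,-6)
river: ρ → (-6,24,15)
closes: descent 1, river 6
min |a| on river = 6

6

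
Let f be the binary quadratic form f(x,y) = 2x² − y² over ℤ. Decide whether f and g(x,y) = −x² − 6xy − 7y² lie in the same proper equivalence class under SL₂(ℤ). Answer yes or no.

D₁ = 8, D₂ = 8
river cycle of f (length 2): (-1, 2, 1), (1, 2, -1)
river cycle of g (length 2): (-1, 2, 1), (1, 2, -1)
cycles coincide ⇒ equivalent

yes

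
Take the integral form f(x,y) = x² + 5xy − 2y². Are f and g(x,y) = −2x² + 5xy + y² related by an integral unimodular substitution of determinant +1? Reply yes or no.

D₁ = 33, D₂ = 33
river cycle of f (length 4): (-2, 3, 3), (3, 3, -2), (-2, 5, 1), (1, 5, -2)
river cycle of g (length 4): (1, 5, -2), (-2, 3, 3), (3, 3, -2), (-2, 5, 1)
cycles coincide ⇒ equivalent

yes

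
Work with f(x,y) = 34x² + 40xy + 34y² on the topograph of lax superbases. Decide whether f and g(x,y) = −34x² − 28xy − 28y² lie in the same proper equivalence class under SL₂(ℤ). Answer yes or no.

D₁ = -3024, D₂ = -3024
f: translate: b→-28 (≡40 mod 68), so (34,40,34)→(34,-28,28)
f: flip: (34,-28,28)→(28,28,34)
f: reduced (well bottom): (28,28,34) with a≤c, −a<b≤a
g is negative-definite; reduce −g:
−g: flip: (34,28,28)→(28,-28,34)
−g: translate: b→28 (≡-28 mod 56), so (28,-28,34)→(28,28,34)
−g: reduced (well bottom): (28,28,34) with a≤c, −a<b≤a
flip sign back: reduced form of g is (-28,-28,-34)
reduced forms (28, 28, 34) vs (-28, -28, -34) ⇒ inequivalent

no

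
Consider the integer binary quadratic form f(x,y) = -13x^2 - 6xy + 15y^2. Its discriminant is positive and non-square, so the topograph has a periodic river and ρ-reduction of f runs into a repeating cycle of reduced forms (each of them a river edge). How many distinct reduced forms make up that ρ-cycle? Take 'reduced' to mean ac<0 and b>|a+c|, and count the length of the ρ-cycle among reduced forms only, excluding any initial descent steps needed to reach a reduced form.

D = 816, ⌊√D⌋ = 28
descent: ρ → (15,6,-13)  [lands on river]
river: ρ → (-13,20,8)
river: ρ → (8,28,-1)
river: ρ → (-1,28,8)
river: ρ → (8,20,-13)
river: ρ → (-13,6,15)
river: ρ → (15,24,-4)
river: ρ → (-4,24,15)
ρ-cycle length = 8 (tail of 1 descent step not counted)

8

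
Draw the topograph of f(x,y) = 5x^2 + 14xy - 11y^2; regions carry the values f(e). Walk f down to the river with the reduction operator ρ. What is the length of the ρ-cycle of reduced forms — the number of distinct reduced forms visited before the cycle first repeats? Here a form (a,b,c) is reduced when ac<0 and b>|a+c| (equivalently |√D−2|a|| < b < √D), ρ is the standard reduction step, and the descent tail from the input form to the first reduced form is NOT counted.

D = 416, ⌊√D⌋ = 20
river: ρ → (-11,8,8)
river: ρ → (8,8,-11)
river: ρ → (-11,14,5)
river: ρ → (5,16,-8)
river: ρ → (-8,16,5)
river: ρ → (5,14,-11)
ρ-cycle length = 6 (tail of 0 descent steps not counted)

6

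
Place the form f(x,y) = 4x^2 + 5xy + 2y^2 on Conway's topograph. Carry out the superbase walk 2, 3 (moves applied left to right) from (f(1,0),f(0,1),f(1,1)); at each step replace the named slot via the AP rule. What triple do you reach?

start (4,2,11) = (f(1,0),f(0,1),f(1,1))
replace slot 2: 2·(4+11) − 2 = 28 → (4,28,11)
replace slot 3: 2·(4+28) − 11 = 53 → (4,28,53)

4,28,53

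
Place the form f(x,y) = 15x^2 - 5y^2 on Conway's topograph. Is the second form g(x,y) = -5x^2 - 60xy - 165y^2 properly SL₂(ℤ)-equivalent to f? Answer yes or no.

D₁ = 300, D₂ = 300
river cycle of f (length 2): (-5, 10, 10), (10, 10, -5)
river cycle of g (length 2): (-5, 10, 10), (10, 10, -5)
cycles coincide ⇒ equivalent

yes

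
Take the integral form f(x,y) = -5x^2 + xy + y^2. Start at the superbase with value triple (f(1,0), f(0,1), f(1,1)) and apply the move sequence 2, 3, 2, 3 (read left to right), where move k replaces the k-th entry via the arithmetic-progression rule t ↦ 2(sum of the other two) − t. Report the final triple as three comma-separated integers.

start (-5,1,-3) = (f(1,0),f(0,1),f(1,1))
replace slot 2: 2·((-5)+(-3)) − 1 = -17 → (-5,-17,-3)
replace slot 3: 2·((-5)+(-17)) − (-3) = -41 → (-5,-17,-41)
replace slot 2: 2·((-5)+(-41)) − (-17) = -75 → (-5,-75,-41)
replace slot 3: 2·((-5)+(-75)) − (-41) = -119 → (-5,-75,-119)

-5,-75,-119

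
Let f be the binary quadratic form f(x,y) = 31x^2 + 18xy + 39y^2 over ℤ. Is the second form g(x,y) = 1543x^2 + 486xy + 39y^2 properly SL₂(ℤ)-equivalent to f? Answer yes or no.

D₁ = -4512, D₂ = -4512
f: reduced (well bottom): (31,18,39) with a≤c, −a<b≤a
g: flip: (1543,486,39)→(39,-486,1543)
g: translate: b→-18 (≡-486 mod 78), so (39,-486,1543)→(39,-18,31)
g: flip: (39,-18,31)→(31,18,39)
g: reduced (well bottom): (31,18,39) with a≤c, −a<b≤a
reduced forms (31, 18, 39) vs (31, 18, 39) ⇒ equivalent

yes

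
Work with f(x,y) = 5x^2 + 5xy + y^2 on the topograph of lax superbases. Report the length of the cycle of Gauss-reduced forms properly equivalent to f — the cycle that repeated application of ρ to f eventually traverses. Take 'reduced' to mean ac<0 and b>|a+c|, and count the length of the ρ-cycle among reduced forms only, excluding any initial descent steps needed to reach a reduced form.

D = 5, ⌊√D⌋ = 2
descent: ρ → (1,1,-1)  [lands on river]
river: ρ → (-1,1,1)
ρ-cycle length = 2 (tail of 1 descent step not counted)

2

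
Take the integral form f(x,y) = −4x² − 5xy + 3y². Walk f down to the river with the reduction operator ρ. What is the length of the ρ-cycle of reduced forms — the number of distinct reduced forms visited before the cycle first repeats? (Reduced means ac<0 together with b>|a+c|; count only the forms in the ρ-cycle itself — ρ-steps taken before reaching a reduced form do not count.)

D = 73, ⌊√D⌋ = 8
descent: ρ → (3,5,-4)  [lands on river]
river: ρ → (-4,3,4)
river: ρ → (4,5,-3)
river: ρ → (-3,7,2)
river: ρ → (2,5,-6)
river: ρ → (-6,7,1)
river: ρ → (1,7,-6)
river: ρ → (-6,5,2)
river: ρ → (2,7,-3)
river: ρ → (-3,5,4)
river: ρ → (4,3,-4)
river: ρ → (-4,5,3)
river: ρ → (3,7,-2)
river: ρ → (-2,5,6)
river: ρ → (6,7,-1)
river: ρ → (-1,7,6)
river: ρ → (6,5,-2)
river: ρ → (-2,7,3)
ρ-cycle length = 18 (tail of 1 descent step not counted)

18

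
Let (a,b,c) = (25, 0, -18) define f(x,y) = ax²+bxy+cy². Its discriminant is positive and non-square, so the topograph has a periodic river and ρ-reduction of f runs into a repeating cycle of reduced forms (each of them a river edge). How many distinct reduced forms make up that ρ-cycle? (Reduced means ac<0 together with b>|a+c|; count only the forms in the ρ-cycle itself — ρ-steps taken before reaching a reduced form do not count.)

D = 1800, ⌊√D⌋ = 42
descent: ρ → (-18,36,7)  [lands on river]
river: ρ → (7,34,-23)
river: ρ → (-23,12,18)
river: ρ → (18,24,-17)
river: ρ → (-17,10,25)
river: ρ → (25,40,-2)
river: ρ → (-2,40,25)
river: ρ → (25,10,-17)
river: ρ → (-17,24,18)
river: ρ → (18,12,-23)
river: ρ → (-23,34,7)
river: ρ → (7,36,-18)
ρ-cycle length = 12 (tail of 1 descent step not counted)

12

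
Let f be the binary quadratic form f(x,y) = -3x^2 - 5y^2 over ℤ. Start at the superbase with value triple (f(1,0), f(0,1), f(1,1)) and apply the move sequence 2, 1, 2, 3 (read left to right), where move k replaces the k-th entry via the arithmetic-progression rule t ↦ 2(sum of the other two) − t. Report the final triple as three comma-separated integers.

start (-3,-5,-8) = (f(1,0),f(0,1),f(1,1))
replace slot 2: 2·((-3)+(-8)) − (-5) = -17 → (-3,-17,-8)
replace slot 1: 2·((-17)+(-8)) − (-3) = -47 → (-47,-17,-8)
replace slot 2: 2·((-47)+(-8)) − (-17) = -93 → (-47,-93,-8)
replace slot 3: 2·((-47)+(-93)) − (-8) = -272 → (-47,-93,-272)

-47,-93,-272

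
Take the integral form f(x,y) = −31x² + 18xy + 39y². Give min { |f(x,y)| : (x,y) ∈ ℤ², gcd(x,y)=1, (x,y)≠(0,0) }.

river: ρ → (39,60,-10)
river: ρ → (-10,60,39)
river: ρ → (39,18,-31)
river: ρ → (-31,44,26)
river: ρ → (26,60,-15)
river: ρ → (-15,60,26)
river: ρ → (26,44,-31)
river: ρ → (-31,18,39)
closes: descent 0, river 8
min |a| on river = 10

10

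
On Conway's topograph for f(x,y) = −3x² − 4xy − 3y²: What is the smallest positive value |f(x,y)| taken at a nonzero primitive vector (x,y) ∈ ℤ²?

translate: b→-2 (≡4 mod 6), so (3,4,3)→(3,-2,2)
flip: (3,-2,2)→(2,2,3)
reduced (well bottom): (2,2,3) with a≤c, −a<b≤a
well minimum |f| = |-2| = 2 (negative-definite)

2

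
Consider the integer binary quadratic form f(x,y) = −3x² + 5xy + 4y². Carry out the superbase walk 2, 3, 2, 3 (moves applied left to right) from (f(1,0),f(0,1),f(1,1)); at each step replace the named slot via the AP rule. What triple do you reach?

start (-3,4,6) = (f(1,0),f(0,1),f(1,1))
replace slot 2: 2·((-3)+6) − 4 = 2 → (-3,2,6)
replace slot 3: 2·((-3)+2) − 6 = -8 → (-3,2,-8)
replace slot 2: 2·((-3)+(-8)) − 2 = -24 → (-3,-24,-8)
replace slot 3: 2·((-3)+(-24)) − (-8) = -46 → (-3,-24,-46)

-3,-24,-46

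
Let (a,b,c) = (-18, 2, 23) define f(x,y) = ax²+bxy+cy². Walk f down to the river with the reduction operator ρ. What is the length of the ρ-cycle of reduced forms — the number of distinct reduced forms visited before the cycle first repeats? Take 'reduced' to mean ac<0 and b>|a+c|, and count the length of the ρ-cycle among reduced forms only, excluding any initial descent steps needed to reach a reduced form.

D = 1660, ⌊√D⌋ = 40
descent: ρ → (23,-2,-18)
descent: ρ → (-18,38,3)  [lands on river]
river: ρ → (3,40,-5)
river: ρ → (-5,40,3)
river: ρ → (3,38,-18)
river: ρ → (-18,34,7)
river: ρ → (7,36,-13)
river: ρ → (-13,16,27)
river: ρ → (27,38,-2)
river: ρ → (-2,38,27)
river: ρ → (27,16,-13)
river: ρ → (-13,36,7)
river: ρ → (7,34,-18)
ρ-cycle length = 12 (tail of 2 descent steps not counted)

12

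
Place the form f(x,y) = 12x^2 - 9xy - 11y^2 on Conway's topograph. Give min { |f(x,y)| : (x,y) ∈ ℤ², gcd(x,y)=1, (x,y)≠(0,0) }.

descent: ρ → (-11,9,12)  [lands on river]
river: ρ → (12,15,-8)
river: ρ → (-8,17,10)
river: ρ → (10,23,-2)
river: ρ → (-2,21,21)
river: ρ → (21,21,-2)
river: ρ → (-2,23,10)
river: ρ → (10,17,-8)
river: ρ → (-8,15,12)
river: ρ → (12,9,-11)
river: ρ → (-11,13,10)
river: ρ → (10,7,-14)
river: ρ → (-14,21,3)
river: ρ → (3,21,-14)
river: ρ → (-14,7,10)
river: ρ → (10,13,-11)
closes: descent 1, river 16
min |a| on river = 2

2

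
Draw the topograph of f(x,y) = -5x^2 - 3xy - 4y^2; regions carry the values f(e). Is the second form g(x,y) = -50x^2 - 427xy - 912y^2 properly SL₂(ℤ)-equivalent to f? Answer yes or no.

D₁ = -71, D₂ = -71
f is negative-definite; reduce −f:
−f: flip: (5,3,4)→(4,-3,5)
−f: reduced (well bottom): (4,-3,5) with a≤c, −a<b≤a
flip sign back: reduced form of f is (-4,3,-5)
g is negative-definite; reduce −g:
−g: translate: b→27 (≡427 mod 100), so (50,427,912)→(50,27,4)
−g: flip: (50,27,4)→(4,-27,50)
−g: translate: b→-3 (≡-27 mod 8), so (4,-27,50)→(4,-3,5)
−g: reduced (well bottom): (4,-3,5) with a≤c, −a<b≤a
flip sign back: reduced form of g is (-4,3,-5)
reduced forms (-4, 3, -5) vs (-4, 3, -5) ⇒ equivalent

yes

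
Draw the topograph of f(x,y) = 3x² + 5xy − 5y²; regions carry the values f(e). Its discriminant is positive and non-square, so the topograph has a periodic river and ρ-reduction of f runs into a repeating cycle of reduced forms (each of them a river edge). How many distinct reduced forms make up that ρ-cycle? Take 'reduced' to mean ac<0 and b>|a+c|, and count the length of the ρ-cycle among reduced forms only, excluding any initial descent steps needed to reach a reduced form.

D = 85, ⌊√D⌋ = 9
river: ρ → (-5,5,3)
river: ρ → (3,7,-3)
river: ρ → (-3,5,5)
river: ρ → (5,5,-3)
river: ρ → (-3,7,3)
river: ρ → (3,5,-5)
ρ-cycle length = 6 (tail of 0 descent steps not counted)

6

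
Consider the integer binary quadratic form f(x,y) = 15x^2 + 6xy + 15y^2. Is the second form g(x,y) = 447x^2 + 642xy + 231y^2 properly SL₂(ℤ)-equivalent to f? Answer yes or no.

D₁ = -864, D₂ = -864
f: reduced (well bottom): (15,6,15) with a≤c, −a<b≤a
g: translate: b→-252 (≡642 mod 894), so (447,642,231)→(447,-252,36)
g: flip: (447,-252,36)→(36,252,447)
g: translate: b→36 (≡252 mod 72), so (36,252,447)→(36,36,15)
g: flip: (36,36,15)→(15,-36,36)
g: translate: b→-6 (≡-36 mod 30), so (15,-36,36)→(15,-6,15)
g: flip: (15,-6,15)→(15,6,15)
g: reduced (well bottom): (15,6,15) with a≤c, −a<b≤a
reduced forms (15, 6, 15) vs (15, 6, 15) ⇒ equivalent

yes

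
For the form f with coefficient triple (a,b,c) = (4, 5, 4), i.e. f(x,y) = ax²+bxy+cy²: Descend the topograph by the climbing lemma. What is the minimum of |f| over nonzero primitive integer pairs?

translate: b→-3 (≡5 mod 8), so (4,5,4)→(4,-3,3)
flip: (4,-3,3)→(3,3,4)
reduced (well bottom): (3,3,4) with a≤c, −a<b≤a
well minimum = a = 3

3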